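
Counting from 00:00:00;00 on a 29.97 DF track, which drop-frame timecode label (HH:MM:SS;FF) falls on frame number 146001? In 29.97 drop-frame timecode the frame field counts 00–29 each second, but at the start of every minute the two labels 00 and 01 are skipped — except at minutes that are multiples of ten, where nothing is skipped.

Ten DF minutes hold 17982 frames, so frame 146001 lies in block 8 (frames 143856–161837) with 2145 frames into that block.
The block's first minute is 1800 frames and the rest 1798 each; 2145 frames reaches minute 1, so 8 × 18 + 1 × 2 = 146 labels have been skipped so far.
Adding those back, label number 146001 + 146 = 146147 at 30 labels/s is 4871 s + 17 f = 1 h 21 min 11 s frame 17, i.e. 01:21:11;17.

01:21:11;17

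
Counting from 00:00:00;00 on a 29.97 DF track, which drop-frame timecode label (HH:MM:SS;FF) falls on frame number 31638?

Ten DF minutes hold 17982 frames, so frame 31638 lies in block 1 (frames 17982–35963) with 13656 frames into that block.
The block's first minute is 1800 frames and the rest 1798 each; 13656 frames reaches minute 7, so 1 × 18 + 7 × 2 = 32 labels have been skipped so far.
Adding those back, label number 31638 + 32 = 31670 at 30 labels/s is 1055 s + 20 f = 0 h 17 min 35 s frame 20, i.e. 00:17:35;20.

00:17:35;20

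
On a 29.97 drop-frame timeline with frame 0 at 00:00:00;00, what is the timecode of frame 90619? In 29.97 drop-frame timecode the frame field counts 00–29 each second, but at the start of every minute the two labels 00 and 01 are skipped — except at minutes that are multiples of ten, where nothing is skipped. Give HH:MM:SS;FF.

00:50:23;19

Each 10-minute DF block holds 10 × 60 × 30 − 9 × 2 = 17982 frames. 90619 ÷ 17982 → 5 full blocks, remainder 709.
Within the partial block the first minute is 1800 frames and each further minute 1798, so 0 further minute boundaries passed. Total skipped labels = 18 × 5 + 2 × 0 = 90.
Non-drop label index = 90619 + 90 = 90709; at 30 labels/s that is 00:50:23:19, i.e. DF 00:50:23;19.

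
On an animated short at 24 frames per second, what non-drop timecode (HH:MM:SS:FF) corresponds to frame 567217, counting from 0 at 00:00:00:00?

06:33:54:01

567217 ÷ 24 = 23634 full seconds, remainder 1 frame.
23634 s = 6 h 33 min 54 s.
Timecode: 06:33:54:01.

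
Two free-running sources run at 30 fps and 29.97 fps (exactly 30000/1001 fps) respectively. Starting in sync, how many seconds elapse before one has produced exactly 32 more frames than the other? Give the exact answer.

The gap grows by |30000/1001 − 30| = 30/1001 frames per second.
Time for a 32-frame gap: 32 ÷ (30/1001) = 16016/15 s.

16016/15 seconds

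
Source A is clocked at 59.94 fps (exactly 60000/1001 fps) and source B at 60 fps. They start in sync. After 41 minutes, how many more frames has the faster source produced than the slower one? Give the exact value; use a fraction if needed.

147600/1001 frames

41 min = 2460 s.
A emits 60000/1001 × 2460 = 147600000/1001 frames; B emits 60 × 2460 = 147600.
Difference = 147600/1001 frames (≈ 147.4525); B is ahead of A.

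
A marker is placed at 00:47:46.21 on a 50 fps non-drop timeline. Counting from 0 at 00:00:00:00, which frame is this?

143321

Total seconds to the label: (0 × 3600 + 47 × 60 + 46) = 2866.
Frame index = 2866 × 50 + 21 = 143321.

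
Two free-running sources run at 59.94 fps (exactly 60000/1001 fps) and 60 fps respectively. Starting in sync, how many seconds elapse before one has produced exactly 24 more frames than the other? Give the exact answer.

The gap grows by |60 − 60000/1001| = 60/1001 frames per second.
Time for a 24-frame gap: 24 ÷ (60/1001) = 400.4 s.

400.4 seconds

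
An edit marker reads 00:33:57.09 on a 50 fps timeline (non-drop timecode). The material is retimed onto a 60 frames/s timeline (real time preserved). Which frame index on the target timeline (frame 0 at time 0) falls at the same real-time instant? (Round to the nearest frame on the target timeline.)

frame 122231

Source frame index: (0×3600 + 33×60 + 57) × 50 + 9 = 101859.
Real time: 101859 / (50) = 101859/50 s.
Target frame: (101859/50) × (60) = 611154/5 ≈ 122230.800 → 122231.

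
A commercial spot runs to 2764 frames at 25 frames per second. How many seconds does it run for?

Running time = 2764 / (25) = 110.56 s.

110.56 seconds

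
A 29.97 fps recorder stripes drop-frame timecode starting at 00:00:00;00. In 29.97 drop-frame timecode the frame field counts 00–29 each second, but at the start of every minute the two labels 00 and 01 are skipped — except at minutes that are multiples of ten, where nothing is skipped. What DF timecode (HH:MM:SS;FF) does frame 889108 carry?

08:14:26;18

Ten DF minutes hold 17982 frames, so frame 889108 lies in block 49 (frames 881118–899099) with 7990 frames into that block.
The block's first minute is 1800 frames and the rest 1798 each; 7990 frames reaches minute 4, so 49 × 18 + 4 × 2 = 890 labels have been skipped so far.
Adding those back, label number 889108 + 890 = 889998 at 30 labels/s is 29666 s + 18 f = 8 h 14 min 26 s frame 18, i.e. 08:14:26;18.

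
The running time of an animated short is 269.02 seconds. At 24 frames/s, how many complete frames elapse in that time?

Frames = 269.02 × 24 = 161412/25 ≈ 6456.4800.
Complete frames: 6456.

6456 frames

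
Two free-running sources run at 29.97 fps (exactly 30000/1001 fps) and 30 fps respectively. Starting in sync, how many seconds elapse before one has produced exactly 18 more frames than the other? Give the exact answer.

600.6 seconds

The gap grows by |30 − 30000/1001| = 30/1001 frames per second.
Time for a 18-frame gap: 18 ÷ (30/1001) = 600.6 s.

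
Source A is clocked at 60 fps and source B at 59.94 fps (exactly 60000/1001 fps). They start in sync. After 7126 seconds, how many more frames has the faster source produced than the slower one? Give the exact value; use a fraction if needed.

61080/143 frames

A emits 60 × 7126 = 427560 frames; B emits 60000/1001 × 7126 = 61080000/143.
Difference = 61080/143 frames (≈ 427.1329); B is behind A.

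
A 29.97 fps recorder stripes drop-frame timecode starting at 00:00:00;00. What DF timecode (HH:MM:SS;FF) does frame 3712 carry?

00:02:03;26

Ten DF minutes hold 17982 frames, so frame 3712 lies in block 0 (frames 0–17981) with 3712 frames into that block.
The block's first minute is 1800 frames and the rest 1798 each; 3712 frames reaches minute 2, so 0 × 18 + 2 × 2 = 4 labels have been skipped so far.
Adding those back, label number 3712 + 4 = 3716 at 30 labels/s is 123 s + 26 f = 0 h 2 min 3 s frame 26, i.e. 00:02:03;26.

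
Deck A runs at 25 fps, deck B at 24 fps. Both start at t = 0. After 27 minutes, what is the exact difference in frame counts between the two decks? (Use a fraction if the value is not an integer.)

1620 frames

27 min = 1620 s.
A emits 25 × 1620 = 40500 frames; B emits 24 × 1620 = 38880.
Difference = 1620 frames; B is behind A.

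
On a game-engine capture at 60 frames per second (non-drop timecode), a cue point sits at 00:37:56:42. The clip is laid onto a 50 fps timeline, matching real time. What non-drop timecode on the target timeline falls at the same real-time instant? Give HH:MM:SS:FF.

Source frame index: (0×3600 + 37×60 + 56) × 60 + 42 = 136602.
Real time: 136602 / (60) = 22767/10 s.
Target frame: (22767/10) × (50) = 113835.
At 50 labels/s: frame 113835 → 00:37:56:35.

00:37:56:35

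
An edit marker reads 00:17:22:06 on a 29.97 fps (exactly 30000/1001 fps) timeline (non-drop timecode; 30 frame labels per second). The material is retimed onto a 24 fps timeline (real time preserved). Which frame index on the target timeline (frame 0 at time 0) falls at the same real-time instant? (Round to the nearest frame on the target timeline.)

frame 25038

Source frame index: (0×3600 + 17×60 + 22) × 30 + 6 = 31266.
Real time: 31266 / (30000/1001) = 5216211/5000 s.
Target frame: (5216211/5000) × (24) = 15648633/625 ≈ 25037.813 → 25038.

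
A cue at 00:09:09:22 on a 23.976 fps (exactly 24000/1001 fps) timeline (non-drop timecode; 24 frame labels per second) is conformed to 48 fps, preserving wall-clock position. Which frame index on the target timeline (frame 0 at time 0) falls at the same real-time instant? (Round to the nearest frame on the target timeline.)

frame 26422

Source frame index: (0×3600 + 9×60 + 9) × 24 + 22 = 13198.
Real time: 13198 / (24000/1001) = 6605599/12000 s.
Target frame: (6605599/12000) × (48) = 6605599/250 ≈ 26422.396 → 26422.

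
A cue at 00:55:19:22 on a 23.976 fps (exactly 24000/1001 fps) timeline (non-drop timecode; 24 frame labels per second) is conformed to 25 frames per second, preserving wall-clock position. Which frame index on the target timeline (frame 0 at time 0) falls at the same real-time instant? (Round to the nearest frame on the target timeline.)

Source frame index: (0×3600 + 55×60 + 19) × 24 + 22 = 79678.
Real time: 79678 / (24000/1001) = 39878839/12000 s.
Target frame: (39878839/12000) × (25) = 39878839/480 ≈ 83080.915 → 83081.

frame 83081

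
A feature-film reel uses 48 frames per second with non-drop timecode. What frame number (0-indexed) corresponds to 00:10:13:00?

29424

Total seconds to the label: (0 × 3600 + 10 × 60 + 13) = 613.
Frame index = 613 × 48 + 0 = 29424.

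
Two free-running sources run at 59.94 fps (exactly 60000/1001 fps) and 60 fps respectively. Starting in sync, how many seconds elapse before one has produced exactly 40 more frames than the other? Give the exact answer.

The gap grows by |60 − 60000/1001| = 60/1001 frames per second.
Time for a 40-frame gap: 40 ÷ (60/1001) = 2002/3 s.

2002/3 seconds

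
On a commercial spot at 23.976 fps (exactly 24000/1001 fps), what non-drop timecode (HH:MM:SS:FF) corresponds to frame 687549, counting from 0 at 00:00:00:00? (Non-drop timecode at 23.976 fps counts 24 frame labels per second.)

687549 ÷ 24 = 28647 full seconds, remainder 21 frames.
28647 s = 7 h 57 min 27 s.
Timecode: 07:57:27:21.

07:57:27:21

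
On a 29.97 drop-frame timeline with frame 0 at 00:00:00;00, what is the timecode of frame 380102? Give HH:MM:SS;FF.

Ten DF minutes hold 17982 frames, so frame 380102 lies in block 21 (frames 377622–395603) with 2480 frames into that block.
The block's first minute is 1800 frames and the rest 1798 each; 2480 frames reaches minute 1, so 21 × 18 + 1 × 2 = 380 labels have been skipped so far.
Adding those back, label number 380102 + 380 = 380482 at 30 labels/s is 12682 s + 22 f = 3 h 31 min 22 s frame 22, i.e. 03:31:22;22.

03:31:22;22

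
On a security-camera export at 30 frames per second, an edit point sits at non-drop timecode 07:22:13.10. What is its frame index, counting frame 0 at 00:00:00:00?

796000

Total seconds to the label: (7 × 3600 + 22 × 60 + 13) = 26533.
Frame index = 26533 × 30 + 10 = 796000.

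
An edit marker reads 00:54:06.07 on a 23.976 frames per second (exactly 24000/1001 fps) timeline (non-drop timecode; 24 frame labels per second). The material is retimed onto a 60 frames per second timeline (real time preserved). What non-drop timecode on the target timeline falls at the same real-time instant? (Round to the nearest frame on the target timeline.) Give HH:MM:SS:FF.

00:54:09:32

Source frame index: (0×3600 + 54×60 + 6) × 24 + 7 = 77911.
Real time: 77911 / (24000/1001) = 77988911/24000 s.
Target frame: (77988911/24000) × (60) = 77988911/400 ≈ 194972.277 → 194972.
At 60 labels/s: frame 194972 → 00:54:09:32.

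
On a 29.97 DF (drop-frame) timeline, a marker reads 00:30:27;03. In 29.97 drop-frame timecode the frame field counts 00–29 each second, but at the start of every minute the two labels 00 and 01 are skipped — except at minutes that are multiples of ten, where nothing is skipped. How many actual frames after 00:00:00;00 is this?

Complete 10-minute blocks: 3, each 17982 frames → 53946.
Remaining 0 whole minutes in the current block: 0 frames.
Within the current minute: 27 × 30 + 3 = 813. Total = 53946 + 0 + 813 = 54759.

54759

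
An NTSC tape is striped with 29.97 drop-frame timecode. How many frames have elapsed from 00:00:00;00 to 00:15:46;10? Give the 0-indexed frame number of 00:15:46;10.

As if non-drop at 30 labels/s: (0 × 3600 + 15 × 60 + 46) × 30 + 10 = 28390.
Minute boundaries passed: 15; those not divisible by 10: 15 − 1 = 14; dropped labels = 2 × 14 = 28.
Actual frame index = 28390 − 28 = 28362.

28362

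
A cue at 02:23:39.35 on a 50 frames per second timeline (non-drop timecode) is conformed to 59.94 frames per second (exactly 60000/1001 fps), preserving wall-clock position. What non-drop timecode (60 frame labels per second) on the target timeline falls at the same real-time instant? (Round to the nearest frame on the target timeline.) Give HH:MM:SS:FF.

Source frame index: (2×3600 + 23×60 + 39) × 50 + 35 = 430985.
Real time: 430985 / (50) = 86197/10 s.
Target frame: (86197/10) × (60000/1001) = 517182000/1001 ≈ 516665.335 → 516665.
At 60 labels/s: frame 516665 → 02:23:31:05.

02:23:31:05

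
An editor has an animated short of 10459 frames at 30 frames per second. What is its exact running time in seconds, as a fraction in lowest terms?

10459/30 seconds

Running time = 10459 ÷ (30) = 10459 × 1/30 = 10459/30 s.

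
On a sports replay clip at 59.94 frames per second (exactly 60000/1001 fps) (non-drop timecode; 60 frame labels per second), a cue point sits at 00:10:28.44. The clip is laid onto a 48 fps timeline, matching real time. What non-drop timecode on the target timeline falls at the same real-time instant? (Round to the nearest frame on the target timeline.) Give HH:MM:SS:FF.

Source frame index: (0×3600 + 10×60 + 28) × 60 + 44 = 37724.
Real time: 37724 / (60000/1001) = 9440431/15000 s.
Target frame: (9440431/15000) × (48) = 18880862/625 ≈ 30209.379 → 30209.
At 48 labels/s: frame 30209 → 00:10:29:17.

00:10:29:17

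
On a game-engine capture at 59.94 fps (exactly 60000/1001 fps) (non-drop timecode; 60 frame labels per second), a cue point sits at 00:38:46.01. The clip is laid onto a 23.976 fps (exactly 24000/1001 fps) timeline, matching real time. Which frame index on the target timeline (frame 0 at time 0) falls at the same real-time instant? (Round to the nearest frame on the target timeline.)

frame 55824

Source frame index: (0×3600 + 38×60 + 46) × 60 + 1 = 139561.
Real time: 139561 / (60000/1001) = 139700561/60000 s.
Target frame: (139700561/60000) × (24000/1001) = 279122/5 ≈ 55824.400 → 55824.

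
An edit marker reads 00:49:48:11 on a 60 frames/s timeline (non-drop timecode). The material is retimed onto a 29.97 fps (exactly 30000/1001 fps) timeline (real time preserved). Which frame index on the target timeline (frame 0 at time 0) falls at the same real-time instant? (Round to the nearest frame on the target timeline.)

Source frame index: (0×3600 + 49×60 + 48) × 60 + 11 = 179291.
Real time: 179291 / (60) = 179291/60 s.
Target frame: (179291/60) × (30000/1001) = 12806500/143 ≈ 89555.944 → 89556.

frame 89556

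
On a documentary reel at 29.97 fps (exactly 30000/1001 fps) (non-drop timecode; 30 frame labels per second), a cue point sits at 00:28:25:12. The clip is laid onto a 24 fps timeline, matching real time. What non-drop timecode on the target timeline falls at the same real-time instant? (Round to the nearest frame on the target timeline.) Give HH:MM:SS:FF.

00:28:27:03

Source frame index: (0×3600 + 28×60 + 25) × 30 + 12 = 51162.
Real time: 51162 / (30000/1001) = 8535527/5000 s.
Target frame: (8535527/5000) × (24) = 25606581/625 ≈ 40970.530 → 40971.
At 24 labels/s: frame 40971 → 00:28:27:03.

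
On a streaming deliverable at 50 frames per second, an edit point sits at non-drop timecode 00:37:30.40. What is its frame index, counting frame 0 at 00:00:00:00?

112540

Total seconds to the label: (0 × 3600 + 37 × 60 + 30) = 2250.
Frame index = 2250 × 50 + 40 = 112540.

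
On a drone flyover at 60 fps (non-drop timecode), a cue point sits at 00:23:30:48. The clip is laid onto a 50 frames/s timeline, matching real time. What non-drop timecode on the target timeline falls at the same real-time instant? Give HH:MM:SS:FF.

Source frame index: (0×3600 + 23×60 + 30) × 60 + 48 = 84648.
Real time: 84648 / (60) = 7054/5 s.
Target frame: (7054/5) × (50) = 70540.
At 50 labels/s: frame 70540 → 00:23:30:40.

00:23:30:40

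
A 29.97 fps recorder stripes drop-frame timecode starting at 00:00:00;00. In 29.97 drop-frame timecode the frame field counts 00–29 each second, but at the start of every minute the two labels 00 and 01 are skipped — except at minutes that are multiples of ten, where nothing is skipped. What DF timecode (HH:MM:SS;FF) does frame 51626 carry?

00:28:42;18

Each 10-minute DF block holds 10 × 60 × 30 − 9 × 2 = 17982 frames. 51626 ÷ 17982 → 2 full blocks, remainder 15662.
Within the partial block the first minute is 1800 frames and each further minute 1798, so 8 further minute boundaries passed. Total skipped labels = 18 × 2 + 2 × 8 = 52.
Non-drop label index = 51626 + 52 = 51678; at 30 labels/s that is 00:28:42:18, i.e. DF 00:28:42;18.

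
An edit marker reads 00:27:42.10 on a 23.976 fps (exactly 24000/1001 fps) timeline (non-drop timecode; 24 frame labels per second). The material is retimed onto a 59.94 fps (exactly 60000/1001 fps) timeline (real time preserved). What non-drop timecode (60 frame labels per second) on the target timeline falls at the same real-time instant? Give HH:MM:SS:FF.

00:27:42:25

Source frame index: (0×3600 + 27×60 + 42) × 24 + 10 = 39898.
Real time: 39898 / (24000/1001) = 19968949/12000 s.
Target frame: (19968949/12000) × (60000/1001) = 99745.
At 60 labels/s: frame 99745 → 00:27:42:25.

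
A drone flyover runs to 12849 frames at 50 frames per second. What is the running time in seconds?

256.98 seconds

Running time = 12849 / (50) = 256.98 s.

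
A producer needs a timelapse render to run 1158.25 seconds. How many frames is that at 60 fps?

69495 frames

Frames = 1158.25 × 60 = 69495.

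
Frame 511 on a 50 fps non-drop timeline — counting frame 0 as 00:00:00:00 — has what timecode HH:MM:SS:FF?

511 ÷ 50 = 10 full seconds, remainder 11 frames.
10 s = 0 h 0 min 10 s.
Timecode: 00:00:10:11.

00:00:10:11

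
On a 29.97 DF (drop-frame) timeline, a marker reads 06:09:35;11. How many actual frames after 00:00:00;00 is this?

664595

As if non-drop at 30 labels/s: (6 × 3600 + 9 × 60 + 35) × 30 + 11 = 665261.
Minute boundaries passed: 369; those not divisible by 10: 369 − 36 = 333; dropped labels = 2 × 333 = 666.
Actual frame index = 665261 − 666 = 664595.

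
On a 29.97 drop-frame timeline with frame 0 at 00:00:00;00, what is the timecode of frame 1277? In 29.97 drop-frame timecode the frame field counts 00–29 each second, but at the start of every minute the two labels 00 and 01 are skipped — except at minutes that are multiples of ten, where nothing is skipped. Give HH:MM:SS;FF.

00:00:42;17

Each 10-minute DF block holds 10 × 60 × 30 − 9 × 2 = 17982 frames. 1277 ÷ 17982 → 0 full blocks, remainder 1277.
Within the partial block the first minute is 1800 frames and each further minute 1798, so 0 further minute boundaries passed. Total skipped labels = 18 × 0 + 2 × 0 = 0.
Non-drop label index = 1277 + 0 = 1277; at 30 labels/s that is 00:00:42:17, i.e. DF 00:00:42;17.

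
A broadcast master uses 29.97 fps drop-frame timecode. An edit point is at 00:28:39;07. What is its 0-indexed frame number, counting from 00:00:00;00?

51525

As if non-drop at 30 labels/s: (0 × 3600 + 28 × 60 + 39) × 30 + 7 = 51577.
Minute boundaries passed: 28; those not divisible by 10: 28 − 2 = 26; dropped labels = 2 × 26 = 52.
Actual frame index = 51577 − 52 = 51525.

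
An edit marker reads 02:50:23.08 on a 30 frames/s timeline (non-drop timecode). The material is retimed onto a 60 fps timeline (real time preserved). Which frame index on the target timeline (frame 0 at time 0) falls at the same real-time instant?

frame 613396

Source frame index: (2×3600 + 50×60 + 23) × 30 + 8 = 306698.
Real time: 306698 / (30) = 153349/15 s.
Target frame: (153349/15) × (60) = 613396.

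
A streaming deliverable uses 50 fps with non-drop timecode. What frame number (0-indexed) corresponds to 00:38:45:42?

Total seconds to the label: (0 × 3600 + 38 × 60 + 45) = 2325.
Frame index = 2325 × 50 + 42 = 116292.

116292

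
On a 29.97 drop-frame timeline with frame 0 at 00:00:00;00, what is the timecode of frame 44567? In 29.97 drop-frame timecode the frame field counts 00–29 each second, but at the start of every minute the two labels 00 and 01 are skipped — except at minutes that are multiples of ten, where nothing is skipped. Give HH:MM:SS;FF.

Each 10-minute DF block holds 10 × 60 × 30 − 9 × 2 = 17982 frames. 44567 ÷ 17982 → 2 full blocks, remainder 8603.
Within the partial block the first minute is 1800 frames and each further minute 1798, so 4 further minute boundaries passed. Total skipped labels = 18 × 2 + 2 × 4 = 44.
Non-drop label index = 44567 + 44 = 44611; at 30 labels/s that is 00:24:47:01, i.e. DF 00:24:47;01.

00:24:47;01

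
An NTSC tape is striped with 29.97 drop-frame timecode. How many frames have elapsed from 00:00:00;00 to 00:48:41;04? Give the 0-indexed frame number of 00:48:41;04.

87546

Complete 10-minute blocks: 4, each 17982 frames → 71928.
Remaining 8 whole minutes in the current block: 1800 + 7 × 1798 = 14386 frames.
Within the current minute: 41 × 30 + 4 − 2 = 1232 (labels ;00/;01 skipped at this minute). Total = 71928 + 14386 + 1232 = 87546.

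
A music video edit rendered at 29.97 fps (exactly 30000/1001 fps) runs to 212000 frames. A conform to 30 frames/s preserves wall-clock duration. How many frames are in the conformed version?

212212 frames

Target frames = source frames × (target rate / source rate) = 212000 × (30)/(30000/1001) = 212000 × 1001/1000 = 212212.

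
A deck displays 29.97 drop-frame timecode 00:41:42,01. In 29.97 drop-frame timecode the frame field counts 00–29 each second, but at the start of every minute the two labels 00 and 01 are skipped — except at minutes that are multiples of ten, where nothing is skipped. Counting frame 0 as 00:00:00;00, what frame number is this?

74987

As if non-drop at 30 labels/s: (0 × 3600 + 41 × 60 + 42) × 30 + 1 = 75061.
Minute boundaries passed: 41; those not divisible by 10: 41 − 4 = 37; dropped labels = 2 × 37 = 74.
Actual frame index = 75061 − 74 = 74987.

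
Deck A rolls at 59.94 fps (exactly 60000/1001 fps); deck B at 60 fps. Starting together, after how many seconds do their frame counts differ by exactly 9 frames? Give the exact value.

150.15 seconds

The gap grows by |60 − 60000/1001| = 60/1001 frames per second.
Time for a 9-frame gap: 9 ÷ (60/1001) = 150.15 s.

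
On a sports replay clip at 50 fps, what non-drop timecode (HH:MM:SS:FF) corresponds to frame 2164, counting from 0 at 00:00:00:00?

00:00:43:14

2164 ÷ 50 = 43 full seconds, remainder 14 frames.
43 s = 0 h 0 min 43 s.
Timecode: 00:00:43:14.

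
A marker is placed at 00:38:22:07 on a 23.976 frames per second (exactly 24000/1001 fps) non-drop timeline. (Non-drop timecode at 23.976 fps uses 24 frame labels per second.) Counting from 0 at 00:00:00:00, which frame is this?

frame 55255

Total seconds to the label: (0 × 3600 + 38 × 60 + 22) = 2302.
Frame index = 2302 × 24 + 7 = 55255.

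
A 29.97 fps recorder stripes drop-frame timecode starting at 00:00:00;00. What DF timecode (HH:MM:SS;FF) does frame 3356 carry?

Each 10-minute DF block holds 10 × 60 × 30 − 9 × 2 = 17982 frames. 3356 ÷ 17982 → 0 full blocks, remainder 3356.
Within the partial block the first minute is 1800 frames and each further minute 1798, so 1 further minute boundary passed. Total skipped labels = 18 × 0 + 2 × 1 = 2.
Non-drop label index = 3356 + 2 = 3358; at 30 labels/s that is 00:01:51:28, i.e. DF 00:01:51;28.

00:01:51;28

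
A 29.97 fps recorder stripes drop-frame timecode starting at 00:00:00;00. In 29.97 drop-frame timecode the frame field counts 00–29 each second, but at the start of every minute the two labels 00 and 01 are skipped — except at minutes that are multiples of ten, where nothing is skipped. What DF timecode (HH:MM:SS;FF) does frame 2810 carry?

00:01:33;22

Each 10-minute DF block holds 10 × 60 × 30 − 9 × 2 = 17982 frames. 2810 ÷ 17982 → 0 full blocks, remainder 2810.
Within the partial block the first minute is 1800 frames and each further minute 1798, so 1 further minute boundary passed. Total skipped labels = 18 × 0 + 2 × 1 = 2.
Non-drop label index = 2810 + 2 = 2812; at 30 labels/s that is 00:01:33:22, i.e. DF 00:01:33;22.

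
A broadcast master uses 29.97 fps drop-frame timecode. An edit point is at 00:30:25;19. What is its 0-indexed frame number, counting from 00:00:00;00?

54715

Complete 10-minute blocks: 3, each 17982 frames → 53946.
Remaining 0 whole minutes in the current block: 0 frames.
Within the current minute: 25 × 30 + 19 = 769. Total = 53946 + 0 + 769 = 54715.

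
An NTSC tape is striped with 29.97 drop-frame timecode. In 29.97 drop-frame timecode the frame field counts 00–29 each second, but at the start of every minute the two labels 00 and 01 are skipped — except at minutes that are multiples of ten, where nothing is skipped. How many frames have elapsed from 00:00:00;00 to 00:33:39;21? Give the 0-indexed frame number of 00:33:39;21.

Complete 10-minute blocks: 3, each 17982 frames → 53946.
Remaining 3 whole minutes in the current block: 1800 + 2 × 1798 = 5396 frames.
Within the current minute: 39 × 30 + 21 − 2 = 1189 (labels ;00/;01 skipped at this minute). Total = 53946 + 5396 + 1189 = 60531.

60531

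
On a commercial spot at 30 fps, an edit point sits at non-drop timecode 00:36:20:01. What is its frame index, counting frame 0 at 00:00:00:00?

Total seconds to the label: (0 × 3600 + 36 × 60 + 20) = 2180.
Frame index = 2180 × 30 + 1 = 65401.

frame 65401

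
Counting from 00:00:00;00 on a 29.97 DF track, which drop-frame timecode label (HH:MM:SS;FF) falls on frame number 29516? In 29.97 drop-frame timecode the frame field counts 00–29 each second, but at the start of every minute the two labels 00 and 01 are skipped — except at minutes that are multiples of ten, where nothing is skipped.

Each 10-minute DF block holds 10 × 60 × 30 − 9 × 2 = 17982 frames. 29516 ÷ 17982 → 1 full block, remainder 11534.
Within the partial block the first minute is 1800 frames and each further minute 1798, so 6 further minute boundaries passed. Total skipped labels = 18 × 1 + 2 × 6 = 30.
Non-drop label index = 29516 + 30 = 29546; at 30 labels/s that is 00:16:24:26, i.e. DF 00:16:24;26.

00:16:24;26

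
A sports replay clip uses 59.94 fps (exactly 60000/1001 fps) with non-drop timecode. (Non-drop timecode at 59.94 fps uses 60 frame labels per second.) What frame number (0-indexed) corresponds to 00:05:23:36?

Total seconds to the label: (0 × 3600 + 5 × 60 + 23) = 323.
Frame index = 323 × 60 + 36 = 19416.

frame 19416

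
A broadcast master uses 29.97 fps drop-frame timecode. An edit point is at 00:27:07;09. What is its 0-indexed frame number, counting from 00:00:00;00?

48769

As if non-drop at 30 labels/s: (0 × 3600 + 27 × 60 + 7) × 30 + 9 = 48819.
Minute boundaries passed: 27; those not divisible by 10: 27 − 2 = 25; dropped labels = 2 × 25 = 50.
Actual frame index = 48819 − 50 = 48769.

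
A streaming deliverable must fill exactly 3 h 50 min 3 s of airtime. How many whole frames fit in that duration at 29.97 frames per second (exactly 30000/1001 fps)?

3 h 50 min 3 s = 13803 s.
Frames = 13803 × 30000/1001 = 414090000/1001 ≈ 413676.3237.
Complete frames: 413676.

413676 frames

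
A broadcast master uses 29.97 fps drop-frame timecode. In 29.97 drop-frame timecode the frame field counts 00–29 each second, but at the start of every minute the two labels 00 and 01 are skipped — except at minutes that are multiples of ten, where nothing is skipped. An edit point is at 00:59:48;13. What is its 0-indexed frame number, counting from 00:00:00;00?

As if non-drop at 30 labels/s: (0 × 3600 + 59 × 60 + 48) × 30 + 13 = 107653.
Minute boundaries passed: 59; those not divisible by 10: 59 − 5 = 54; dropped labels = 2 × 54 = 108.
Actual frame index = 107653 − 108 = 107545.

107545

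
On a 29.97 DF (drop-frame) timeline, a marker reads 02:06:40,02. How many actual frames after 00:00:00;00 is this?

As if non-drop at 30 labels/s: (2 × 3600 + 6 × 60 + 40) × 30 + 2 = 228002.
Minute boundaries passed: 126; those not divisible by 10: 126 − 12 = 114; dropped labels = 2 × 114 = 228.
Actual frame index = 228002 − 228 = 227774.

227774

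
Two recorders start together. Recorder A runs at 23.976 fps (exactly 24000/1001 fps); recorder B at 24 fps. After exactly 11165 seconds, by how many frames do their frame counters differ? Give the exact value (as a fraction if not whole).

A emits 24000/1001 × 11165 = 3480000/13 frames; B emits 24 × 11165 = 267960.
Difference = 3480/13 frames (≈ 267.6923); B is ahead of A.

3480/13 frames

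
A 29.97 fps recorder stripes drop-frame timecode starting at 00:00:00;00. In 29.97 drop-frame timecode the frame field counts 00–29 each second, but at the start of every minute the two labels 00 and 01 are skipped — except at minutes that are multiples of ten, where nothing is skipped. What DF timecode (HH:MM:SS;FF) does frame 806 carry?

00:00:26;26

Ten DF minutes hold 17982 frames, so frame 806 lies in block 0 (frames 0–17981) with 806 frames into that block.
The block's first minute is 1800 frames and the rest 1798 each; 806 frames reaches minute 0, so 0 × 18 + 0 × 2 = 0 labels have been skipped so far.
Adding those back, label number 806 + 0 = 806 at 30 labels/s is 26 s + 26 f = 0 h 0 min 26 s frame 26, i.e. 00:00:26;26.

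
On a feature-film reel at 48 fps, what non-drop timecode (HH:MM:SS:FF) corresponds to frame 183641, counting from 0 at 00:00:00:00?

183641 ÷ 48 = 3825 full seconds, remainder 41 frames.
3825 s = 1 h 3 min 45 s.
Timecode: 01:03:45:41.

01:03:45:41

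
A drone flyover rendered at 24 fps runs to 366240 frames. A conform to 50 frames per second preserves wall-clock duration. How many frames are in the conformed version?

Target frames = source frames × (target rate / source rate) = 366240 × (50)/(24) = 366240 × 25/12 = 763000.

763000 frames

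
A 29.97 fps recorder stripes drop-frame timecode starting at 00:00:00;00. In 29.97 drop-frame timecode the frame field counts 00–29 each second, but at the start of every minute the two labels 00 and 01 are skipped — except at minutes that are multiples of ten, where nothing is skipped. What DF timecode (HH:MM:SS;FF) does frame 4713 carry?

00:02:37;07

Each 10-minute DF block holds 10 × 60 × 30 − 9 × 2 = 17982 frames. 4713 ÷ 17982 → 0 full blocks, remainder 4713.
Within the partial block the first minute is 1800 frames and each further minute 1798, so 2 further minute boundaries passed. Total skipped labels = 18 × 0 + 2 × 2 = 4.
Non-drop label index = 4713 + 4 = 4717; at 30 labels/s that is 00:02:37:07, i.e. DF 00:02:37;07.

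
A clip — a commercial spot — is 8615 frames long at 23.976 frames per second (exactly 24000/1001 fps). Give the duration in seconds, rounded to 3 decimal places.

Running time = 8615 × 1001/24000 = 1724723/4800 s ≈ 359.317 s.

359.317 seconds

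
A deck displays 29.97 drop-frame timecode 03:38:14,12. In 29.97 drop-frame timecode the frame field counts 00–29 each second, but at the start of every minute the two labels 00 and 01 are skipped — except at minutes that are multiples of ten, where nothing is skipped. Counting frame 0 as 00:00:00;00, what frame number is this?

392438

As if non-drop at 30 labels/s: (3 × 3600 + 38 × 60 + 14) × 30 + 12 = 392832.
Minute boundaries passed: 218; those not divisible by 10: 218 − 21 = 197; dropped labels = 2 × 197 = 394.
Actual frame index = 392832 − 394 = 392438.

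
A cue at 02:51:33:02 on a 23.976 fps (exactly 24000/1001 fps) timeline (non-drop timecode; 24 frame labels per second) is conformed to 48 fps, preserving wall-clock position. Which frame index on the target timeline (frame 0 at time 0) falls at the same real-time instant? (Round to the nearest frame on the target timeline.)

frame 494562

Source frame index: (2×3600 + 51×60 + 33) × 24 + 2 = 247034.
Real time: 247034 / (24000/1001) = 123640517/12000 s.
Target frame: (123640517/12000) × (48) = 123640517/250 ≈ 494562.068 → 494562.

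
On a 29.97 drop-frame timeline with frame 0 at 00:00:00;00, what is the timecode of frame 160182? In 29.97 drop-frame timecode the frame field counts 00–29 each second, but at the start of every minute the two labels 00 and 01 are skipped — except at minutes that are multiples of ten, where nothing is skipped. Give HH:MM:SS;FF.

Ten DF minutes hold 17982 frames, so frame 160182 lies in block 8 (frames 143856–161837) with 16326 frames into that block.
The block's first minute is 1800 frames and the rest 1798 each; 16326 frames reaches minute 9, so 8 × 18 + 9 × 2 = 162 labels have been skipped so far.
Adding those back, label number 160182 + 162 = 160344 at 30 labels/s is 5344 s + 24 f = 1 h 29 min 4 s frame 24, i.e. 01:29:04;24.

01:29:04;24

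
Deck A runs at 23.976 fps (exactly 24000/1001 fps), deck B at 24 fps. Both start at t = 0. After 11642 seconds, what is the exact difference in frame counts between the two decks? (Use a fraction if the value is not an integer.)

A emits 24000/1001 × 11642 = 279408000/1001 frames; B emits 24 × 11642 = 279408.
Difference = 279408/1001 frames (≈ 279.1289); B is ahead of A.

279408/1001 frames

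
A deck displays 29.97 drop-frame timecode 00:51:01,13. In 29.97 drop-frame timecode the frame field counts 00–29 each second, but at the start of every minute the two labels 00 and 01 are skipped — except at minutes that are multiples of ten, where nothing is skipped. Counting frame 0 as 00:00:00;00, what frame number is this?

As if non-drop at 30 labels/s: (0 × 3600 + 51 × 60 + 1) × 30 + 13 = 91843.
Minute boundaries passed: 51; those not divisible by 10: 51 − 5 = 46; dropped labels = 2 × 46 = 92.
Actual frame index = 91843 − 92 = 91751.

91751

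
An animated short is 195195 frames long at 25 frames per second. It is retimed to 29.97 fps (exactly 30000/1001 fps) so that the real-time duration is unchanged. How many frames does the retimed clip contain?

Target frames = source frames × (target rate / source rate) = 195195 × (30000/1001)/(25) = 195195 × 1200/1001 = 234000.

234000 frames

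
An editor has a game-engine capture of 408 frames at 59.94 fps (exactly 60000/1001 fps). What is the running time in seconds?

Running time = 408 / (60000/1001) = 6.8068 s.

6.8068 seconds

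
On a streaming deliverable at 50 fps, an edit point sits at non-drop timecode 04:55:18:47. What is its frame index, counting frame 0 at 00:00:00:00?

Total seconds to the label: (4 × 3600 + 55 × 60 + 18) = 17718.
Frame index = 17718 × 50 + 47 = 885947.

885947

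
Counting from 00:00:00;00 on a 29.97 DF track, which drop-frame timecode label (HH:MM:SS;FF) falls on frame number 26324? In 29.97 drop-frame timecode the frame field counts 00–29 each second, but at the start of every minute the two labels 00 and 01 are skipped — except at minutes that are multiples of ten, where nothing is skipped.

00:14:38;10

Ten DF minutes hold 17982 frames, so frame 26324 lies in block 1 (frames 17982–35963) with 8342 frames into that block.
The block's first minute is 1800 frames and the rest 1798 each; 8342 frames reaches minute 4, so 1 × 18 + 4 × 2 = 26 labels have been skipped so far.
Adding those back, label number 26324 + 26 = 26350 at 30 labels/s is 878 s + 10 f = 0 h 14 min 38 s frame 10, i.e. 00:14:38;10.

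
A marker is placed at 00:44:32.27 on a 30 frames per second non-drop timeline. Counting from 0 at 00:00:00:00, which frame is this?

frame 80187

Total seconds to the label: (0 × 3600 + 44 × 60 + 32) = 2672.
Frame index = 2672 × 30 + 27 = 80187.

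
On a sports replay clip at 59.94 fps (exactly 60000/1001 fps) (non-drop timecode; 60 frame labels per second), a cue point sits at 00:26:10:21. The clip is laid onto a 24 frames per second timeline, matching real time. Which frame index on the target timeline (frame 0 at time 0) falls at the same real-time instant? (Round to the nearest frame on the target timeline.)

Source frame index: (0×3600 + 26×60 + 10) × 60 + 21 = 94221.
Real time: 94221 / (60000/1001) = 31438407/20000 s.
Target frame: (31438407/20000) × (24) = 94315221/2500 ≈ 37726.088 → 37726.

frame 37726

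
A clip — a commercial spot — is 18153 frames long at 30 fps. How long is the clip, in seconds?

605.1 seconds

Running time = 18153 / (30) = 605.1 s.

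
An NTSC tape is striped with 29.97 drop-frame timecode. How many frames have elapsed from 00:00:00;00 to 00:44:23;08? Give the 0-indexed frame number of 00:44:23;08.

As if non-drop at 30 labels/s: (0 × 3600 + 44 × 60 + 23) × 30 + 8 = 79898.
Minute boundaries passed: 44; those not divisible by 10: 44 − 4 = 40; dropped labels = 2 × 40 = 80.
Actual frame index = 79898 − 80 = 79818.

79818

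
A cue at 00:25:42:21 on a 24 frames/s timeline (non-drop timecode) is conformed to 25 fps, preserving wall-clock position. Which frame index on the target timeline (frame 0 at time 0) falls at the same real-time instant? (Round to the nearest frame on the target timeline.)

Source frame index: (0×3600 + 25×60 + 42) × 24 + 21 = 37029.
Real time: 37029 / (24) = 12343/8 s.
Target frame: (12343/8) × (25) = 308575/8 ≈ 38571.875 → 38572.

frame 38572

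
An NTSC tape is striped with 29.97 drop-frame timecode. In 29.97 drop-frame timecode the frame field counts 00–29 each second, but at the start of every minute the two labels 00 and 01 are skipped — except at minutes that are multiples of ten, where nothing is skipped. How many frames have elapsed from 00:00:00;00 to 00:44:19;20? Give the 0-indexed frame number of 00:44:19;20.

79710

As if non-drop at 30 labels/s: (0 × 3600 + 44 × 60 + 19) × 30 + 20 = 79790.
Minute boundaries passed: 44; those not divisible by 10: 44 − 4 = 40; dropped labels = 2 × 40 = 80.
Actual frame index = 79790 − 80 = 79710.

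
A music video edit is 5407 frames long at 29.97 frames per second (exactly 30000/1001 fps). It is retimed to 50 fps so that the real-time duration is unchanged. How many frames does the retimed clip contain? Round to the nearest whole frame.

9021 frames

Frames at target rate = 5407 × (50) / (30000/1001) = 5412407/600 ≈ 9020.678.
Nearest whole frame: 9021.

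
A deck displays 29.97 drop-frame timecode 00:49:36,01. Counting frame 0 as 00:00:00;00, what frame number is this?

89191

As if non-drop at 30 labels/s: (0 × 3600 + 49 × 60 + 36) × 30 + 1 = 89281.
Minute boundaries passed: 49; those not divisible by 10: 49 − 4 = 45; dropped labels = 2 × 45 = 90.
Actual frame index = 89281 − 90 = 89191.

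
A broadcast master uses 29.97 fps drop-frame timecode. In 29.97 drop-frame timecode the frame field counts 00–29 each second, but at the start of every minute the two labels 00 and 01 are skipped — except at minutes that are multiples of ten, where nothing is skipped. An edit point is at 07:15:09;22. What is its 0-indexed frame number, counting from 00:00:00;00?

Complete 10-minute blocks: 43, each 17982 frames → 773226.
Remaining 5 whole minutes in the current block: 1800 + 4 × 1798 = 8992 frames.
Within the current minute: 9 × 30 + 22 − 2 = 290 (labels ;00/;01 skipped at this minute). Total = 773226 + 8992 + 290 = 782508.

782508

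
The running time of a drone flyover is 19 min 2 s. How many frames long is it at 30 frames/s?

34260 frames

19 min 2 s = 1142 s.
Frames = 1142 × 30 = 34260.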